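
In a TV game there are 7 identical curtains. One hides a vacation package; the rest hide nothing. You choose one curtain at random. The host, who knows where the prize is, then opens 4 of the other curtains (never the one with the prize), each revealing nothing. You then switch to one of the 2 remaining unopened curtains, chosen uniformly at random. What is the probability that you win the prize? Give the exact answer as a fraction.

Your original curtain holds the prize with probability 1/7, so the other 6 collectively hold it with probability 6/7.
The host can always find 4 empty curtains to open, so the reveals don't change that 6/7; it is now spread over the 2 remaining unopened curtains.
P(win by switching) = (6/7) · (1/2) = 3/7.

3/7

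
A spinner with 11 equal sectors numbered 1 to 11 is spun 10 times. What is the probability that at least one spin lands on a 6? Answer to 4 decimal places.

0.6145

P(no spin lands on a 6) = (10/11)^10 ≈ 0.3855.
P(at least one) = 1 − 0.3855 = 0.6145.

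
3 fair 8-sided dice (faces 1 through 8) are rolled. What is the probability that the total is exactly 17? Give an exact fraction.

9/128

There are 8^3 = 512 equally likely outcomes.
The number of ordered 3-tuples from {1,…,8} summing to 17 is 36.
P(sum = 17) = 36/512 = 9/128.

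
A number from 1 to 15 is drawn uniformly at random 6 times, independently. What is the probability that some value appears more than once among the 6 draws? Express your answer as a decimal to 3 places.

P(all 6 different) = 15/15 · 14/15 · ··· · 10/15 ≈ 0.316.
P(at least two equal) = 1 − 0.316 = 0.684.

0.684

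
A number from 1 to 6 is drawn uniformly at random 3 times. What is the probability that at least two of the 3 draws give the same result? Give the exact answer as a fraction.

4/9

P(all 3 different) = 6/6 · 5/6 · ··· · 4/6 = 5/9.
P(at least two equal) = 1 − 5/9 = 4/9.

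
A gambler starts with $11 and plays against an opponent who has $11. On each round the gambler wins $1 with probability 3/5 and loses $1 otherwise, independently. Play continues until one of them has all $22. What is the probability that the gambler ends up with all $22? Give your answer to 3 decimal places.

Let r = q/p = (2/5)/(3/5) = 2/3. The recurrence P(i) = p·P(i+1) + q·P(i−1) with P(0)=0, P(22)=1 gives P(i) = (1 − r^i)/(1 − r^22).
P(11) = (1 − (2/3)^11) / (1 − (2/3)^22) = 177147/179195 ≈ 0.989.

0.989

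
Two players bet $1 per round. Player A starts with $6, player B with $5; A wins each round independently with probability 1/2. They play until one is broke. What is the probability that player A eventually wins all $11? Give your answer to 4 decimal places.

With a fair step, P(i) = ½P(i−1) + ½P(i+1) with P(0)=0, P(11)=1 has the linear solution P(i) = i/11.
P(6) = 6/11 ≈ 0.5455.

0.5455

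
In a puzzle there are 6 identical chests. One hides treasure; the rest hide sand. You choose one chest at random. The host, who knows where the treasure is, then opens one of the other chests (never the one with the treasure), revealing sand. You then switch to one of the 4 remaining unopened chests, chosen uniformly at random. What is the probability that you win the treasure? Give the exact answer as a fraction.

5/24

Your original chest holds the treasure with probability 1/6, so the other 5 collectively hold it with probability 5/6.
The host can always find an empty chest to open, so this doesn't change that 5/6; it is now spread over the 4 remaining unopened chests.
P(win by switching) = (5/6) · (1/4) = 5/24.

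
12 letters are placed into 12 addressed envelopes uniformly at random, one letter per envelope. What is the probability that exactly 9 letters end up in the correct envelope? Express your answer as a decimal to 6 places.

Choose which 9 of the 12 are fixed: C(12,9) = 220 ways.
The remaining 3 must have no fixed point: D(3) = 2.
P = 220·2/479001600 = 1/1088640 ≈ 0.000001.

0.000001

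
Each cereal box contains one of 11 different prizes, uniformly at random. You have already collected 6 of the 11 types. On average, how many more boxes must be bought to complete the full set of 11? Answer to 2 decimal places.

25.12

Starting from 6 distinct types, each trial gives a new one with probability (11−i)/11 when i types are held, so the wait for the next new type is 11/(11−i).
E = 11/5 + 11/4 + 11/3 + 11/2 + 11/1 = 1507/60 ≈ 25.12.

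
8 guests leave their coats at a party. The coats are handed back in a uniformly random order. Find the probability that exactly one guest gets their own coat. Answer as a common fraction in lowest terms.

103/280

Choose which one is fixed: C(8,1) = 8 ways.
The remaining 7 must have no fixed point: D(7) = 1854.
P = 8·1854/40320 = 103/280.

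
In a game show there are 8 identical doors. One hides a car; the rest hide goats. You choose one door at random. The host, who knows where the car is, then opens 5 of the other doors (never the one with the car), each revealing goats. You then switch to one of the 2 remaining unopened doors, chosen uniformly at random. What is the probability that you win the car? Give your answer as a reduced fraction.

Your original door holds the car with probability 1/8, so the other 7 collectively hold it with probability 7/8.
The host can always find 5 empty doors to open, so the reveals don't change that 7/8; it is now spread over the 2 remaining unopened doors.
P(win by switching) = (7/8) · (1/2) = 7/16.

7/16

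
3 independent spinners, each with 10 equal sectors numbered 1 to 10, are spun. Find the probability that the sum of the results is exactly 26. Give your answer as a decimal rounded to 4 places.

0.0150

There are 10^3 = 1000 equally likely outcomes.
The number of ordered 3-tuples from {1,…,10} summing to 26 is 15.
P(sum = 26) = 15/1000 = 3/200 ≈ 0.0150.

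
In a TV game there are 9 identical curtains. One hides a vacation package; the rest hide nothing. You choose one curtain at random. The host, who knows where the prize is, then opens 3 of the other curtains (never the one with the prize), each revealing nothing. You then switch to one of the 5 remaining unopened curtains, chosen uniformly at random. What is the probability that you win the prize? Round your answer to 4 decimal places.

0.1778

Your original curtain holds the prize with probability 1/9, so the other 8 collectively hold it with probability 8/9.
The host can always find 3 empty curtains to open, so the reveals don't change that 8/9; it is now spread over the 5 remaining unopened curtains.
P(win by switching) = (8/9) · (1/5) = 8/45 ≈ 0.1778.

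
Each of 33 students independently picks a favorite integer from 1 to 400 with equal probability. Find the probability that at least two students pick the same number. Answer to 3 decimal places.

It's easier to compute the probability that all 33 are distinct.
P(all distinct) = 400/400 · 399/400 · ··· · 368/400 ≈ 0.257.
So the probability of at least one match is 1 − 0.257 = 0.743.

0.743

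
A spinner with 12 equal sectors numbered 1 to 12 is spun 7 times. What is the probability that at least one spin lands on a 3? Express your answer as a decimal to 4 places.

0.4561

P(no spin lands on a 3) = (11/12)^7 ≈ 0.5439.
P(at least one) = 1 − 0.5439 = 0.4561.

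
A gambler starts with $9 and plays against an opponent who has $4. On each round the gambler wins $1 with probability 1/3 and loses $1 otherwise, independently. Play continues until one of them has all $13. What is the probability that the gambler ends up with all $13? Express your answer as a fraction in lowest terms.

511/8191

Let r = q/p = (2/3)/(1/3) = 2. The recurrence P(i) = p·P(i+1) + q·P(i−1) with P(0)=0, P(13)=1 gives P(i) = (1 − r^i)/(1 − r^13).
P(9) = (1 − (2)^9) / (1 − (2)^13) = 511/8191.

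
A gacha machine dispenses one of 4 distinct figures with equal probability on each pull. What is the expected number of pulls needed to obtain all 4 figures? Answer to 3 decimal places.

8.333

After i distinct types are collected, each trial gives a new one with probability (4−i)/4, so the expected wait for the next new type is 4/(4−i).
E = 4/4 + 4/3 + 4/2 + 4/1 = 25/3 ≈ 8.333.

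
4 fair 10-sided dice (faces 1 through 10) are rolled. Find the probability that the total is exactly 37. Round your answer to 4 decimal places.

0.0020

There are 10^4 = 10000 equally likely outcomes.
The number of ordered 4-tuples from {1,…,10} summing to 37 is 20.
P(sum = 37) = 20/10000 = 1/500 ≈ 0.0020.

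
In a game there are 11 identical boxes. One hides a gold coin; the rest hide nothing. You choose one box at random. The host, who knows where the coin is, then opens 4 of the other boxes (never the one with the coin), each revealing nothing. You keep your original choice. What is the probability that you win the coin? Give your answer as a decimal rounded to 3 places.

The host can always open 4 empty boxes regardless of your choice, so the reveals give no information about your original box.
P(win by staying) = 1/11 ≈ 0.091.

0.091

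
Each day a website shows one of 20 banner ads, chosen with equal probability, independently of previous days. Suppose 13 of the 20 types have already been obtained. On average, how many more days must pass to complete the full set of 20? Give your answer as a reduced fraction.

363/7

Starting from 13 distinct types, each trial gives a new one with probability (20−i)/20 when i types are held, so the wait for the next new type is 20/(20−i).
E = 20/7 + 20/6 + 20/5 + 20/4 + 20/3 + 20/2 + 20/1 = 363/7.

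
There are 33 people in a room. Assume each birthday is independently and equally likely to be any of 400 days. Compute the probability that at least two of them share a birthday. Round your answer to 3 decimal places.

0.743

It's easier to compute the probability that all 33 are distinct.
P(all distinct) = 400/400 · 399/400 · ··· · 368/400 ≈ 0.257.
So the probability of at least one match is 1 − 0.257 = 0.743.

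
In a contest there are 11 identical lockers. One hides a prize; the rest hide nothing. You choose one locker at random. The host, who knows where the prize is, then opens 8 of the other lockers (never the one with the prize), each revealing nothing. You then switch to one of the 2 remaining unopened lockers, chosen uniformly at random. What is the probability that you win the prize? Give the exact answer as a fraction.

Your original locker holds the prize with probability 1/11, so the other 10 collectively hold it with probability 10/11.
The host can always find 8 empty lockers to open, so the reveals don't change that 10/11; it is now spread over the 2 remaining unopened lockers.
P(win by switching) = (10/11) · (1/2) = 5/11.

5/11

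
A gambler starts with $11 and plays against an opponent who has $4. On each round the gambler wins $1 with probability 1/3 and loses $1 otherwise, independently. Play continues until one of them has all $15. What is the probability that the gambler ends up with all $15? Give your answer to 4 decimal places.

Let r = q/p = (2/3)/(1/3) = 2. The recurrence P(i) = p·P(i+1) + q·P(i−1) with P(0)=0, P(15)=1 gives P(i) = (1 − r^i)/(1 − r^15).
P(11) = (1 − (2)^11) / (1 − (2)^15) = 2047/32767 ≈ 0.0625.

0.0625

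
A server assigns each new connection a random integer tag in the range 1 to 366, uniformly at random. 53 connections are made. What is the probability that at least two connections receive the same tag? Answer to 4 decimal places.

It's easier to compute the probability that all 53 are distinct.
P(all distinct) = 366/366 · 365/366 · ··· · 314/366 ≈ 0.0191.
So the probability of at least one match is 1 − 0.0191 = 0.9809.

0.9809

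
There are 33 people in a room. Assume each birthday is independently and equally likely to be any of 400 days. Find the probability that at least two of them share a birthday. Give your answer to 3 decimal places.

0.743

It's easier to compute the probability that all 33 are distinct.
P(all distinct) = 400/400 · 399/400 · ··· · 368/400 ≈ 0.257.
So the probability of at least one match is 1 − 0.257 = 0.743.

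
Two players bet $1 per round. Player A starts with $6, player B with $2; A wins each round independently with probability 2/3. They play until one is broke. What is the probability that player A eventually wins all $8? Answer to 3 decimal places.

0.988

Let r = q/p = (1/3)/(2/3) = 1/2. The recurrence P(i) = p·P(i+1) + q·P(i−1) with P(0)=0, P(8)=1 gives P(i) = (1 − r^i)/(1 − r^8).
P(6) = (1 − (1/2)^6) / (1 − (1/2)^8) = 84/85 ≈ 0.988.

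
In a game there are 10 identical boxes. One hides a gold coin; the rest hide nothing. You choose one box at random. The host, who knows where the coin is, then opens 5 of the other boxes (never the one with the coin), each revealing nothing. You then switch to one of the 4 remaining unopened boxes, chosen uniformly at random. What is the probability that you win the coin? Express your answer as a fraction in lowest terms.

Your original box holds the coin with probability 1/10, so the other 9 collectively hold it with probability 9/10.
The host can always find 5 empty boxes to open, so the reveals don't change that 9/10; it is now spread over the 4 remaining unopened boxes.
P(win by switching) = (9/10) · (1/4) = 9/40.

9/40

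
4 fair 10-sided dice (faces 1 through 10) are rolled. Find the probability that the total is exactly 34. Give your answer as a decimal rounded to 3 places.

There are 10^4 = 10000 equally likely outcomes.
The number of ordered 4-tuples from {1,…,10} summing to 34 is 84.
P(sum = 34) = 84/10000 = 21/2500 ≈ 0.008.

0.008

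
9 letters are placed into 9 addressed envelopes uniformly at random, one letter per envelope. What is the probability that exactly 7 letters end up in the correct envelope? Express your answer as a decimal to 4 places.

Choose which 7 of the 9 are fixed: C(9,7) = 36 ways.
The remaining 2 must have no fixed point: D(2) = 1.
P = 36·1/362880 = 1/10080 ≈ 0.0001.

0.0001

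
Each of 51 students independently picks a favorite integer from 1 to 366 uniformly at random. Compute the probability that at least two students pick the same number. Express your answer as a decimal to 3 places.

It's easier to compute the probability that all 51 are distinct.
P(all distinct) = 366/366 · 365/366 · ··· · 316/366 ≈ 0.026.
So the probability of at least one match is 1 − 0.026 = 0.974.

0.974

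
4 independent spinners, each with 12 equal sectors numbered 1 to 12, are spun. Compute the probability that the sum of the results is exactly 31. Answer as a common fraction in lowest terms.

There are 12^4 = 20736 equally likely outcomes.
The number of ordered 4-tuples from {1,…,12} summing to 31 is 916.
P(sum = 31) = 916/20736 = 229/5184.

229/5184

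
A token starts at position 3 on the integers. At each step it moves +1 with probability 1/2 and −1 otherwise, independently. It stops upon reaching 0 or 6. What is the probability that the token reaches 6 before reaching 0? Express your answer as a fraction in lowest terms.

1/2

With a fair step, P(i) = ½P(i−1) + ½P(i+1) with P(0)=0, P(6)=1 has the linear solution P(i) = i/6.
P(3) = 3/6 = 1/2.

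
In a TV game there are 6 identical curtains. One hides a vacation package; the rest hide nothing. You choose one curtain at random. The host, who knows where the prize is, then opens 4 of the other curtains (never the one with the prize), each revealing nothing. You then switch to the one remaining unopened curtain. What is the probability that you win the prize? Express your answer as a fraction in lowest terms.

Your original curtain holds the prize with probability 1/6, so the other 5 collectively hold it with probability 5/6.
The host can always find 4 empty curtains to open, so the reveals don't change that 5/6; it is now spread over the 1 remaining unopened curtain.
P(win by switching) = (5/6) · (1/1) = 5/6.

5/6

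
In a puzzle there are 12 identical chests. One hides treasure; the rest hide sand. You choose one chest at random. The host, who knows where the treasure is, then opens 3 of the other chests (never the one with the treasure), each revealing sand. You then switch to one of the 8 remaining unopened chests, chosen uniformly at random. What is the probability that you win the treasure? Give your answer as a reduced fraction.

Your original chest holds the treasure with probability 1/12, so the other 11 collectively hold it with probability 11/12.
The host can always find 3 empty chests to open, so the reveals don't change that 11/12; it is now spread over the 8 remaining unopened chests.
P(win by switching) = (11/12) · (1/8) = 11/96.

11/96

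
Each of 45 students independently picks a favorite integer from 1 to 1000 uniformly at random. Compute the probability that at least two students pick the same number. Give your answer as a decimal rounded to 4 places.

0.6340

It's easier to compute the probability that all 45 are distinct.
P(all distinct) = 1000/1000 · 999/1000 · ··· · 956/1000 ≈ 0.3660.
So the probability of at least one match is 1 − 0.3660 = 0.6340.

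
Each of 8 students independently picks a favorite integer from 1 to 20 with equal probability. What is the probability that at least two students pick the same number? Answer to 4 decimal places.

It's easier to compute the probability that all 8 are distinct.
P(all distinct) = 20/20 · 19/20 · ··· · 13/20 ≈ 0.1984.
So the probability of at least one match is 1 − 0.1984 = 0.8016.

0.8016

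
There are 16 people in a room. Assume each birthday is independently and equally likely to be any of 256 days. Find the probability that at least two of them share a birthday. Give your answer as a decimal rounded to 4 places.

0.3803

It's easier to compute the probability that all 16 are distinct.
P(all distinct) = 256/256 · 255/256 · ··· · 241/256 ≈ 0.6197.
So the probability of at least one match is 1 − 0.6197 = 0.3803.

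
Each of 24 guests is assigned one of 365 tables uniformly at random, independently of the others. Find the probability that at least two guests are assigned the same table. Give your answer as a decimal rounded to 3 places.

It's easier to compute the probability that all 24 are distinct.
P(all distinct) = 365/365 · 364/365 · ··· · 342/365 ≈ 0.462.
So the probability of at least one match is 1 − 0.462 = 0.538.

0.538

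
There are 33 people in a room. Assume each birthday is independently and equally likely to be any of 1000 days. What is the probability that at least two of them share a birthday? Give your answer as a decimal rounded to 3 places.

0.414

It's easier to compute the probability that all 33 are distinct.
P(all distinct) = 1000/1000 · 999/1000 · ··· · 968/1000 ≈ 0.586.
So the probability of at least one match is 1 − 0.586 = 0.414.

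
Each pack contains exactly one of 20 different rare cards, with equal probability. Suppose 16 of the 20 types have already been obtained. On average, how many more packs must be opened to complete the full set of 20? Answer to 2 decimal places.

41.67

Starting from 16 distinct types, each trial gives a new one with probability (20−i)/20 when i types are held, so the wait for the next new type is 20/(20−i).
E = 20/4 + 20/3 + 20/2 + 20/1 = 125/3 ≈ 41.67.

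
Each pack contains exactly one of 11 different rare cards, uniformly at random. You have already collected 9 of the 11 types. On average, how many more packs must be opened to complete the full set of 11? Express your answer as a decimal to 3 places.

Starting from 9 distinct types, each trial gives a new one with probability (11−i)/11 when i types are held, so the wait for the next new type is 11/(11−i).
E = 11/2 + 11/1 = 33/2 ≈ 16.500.

16.500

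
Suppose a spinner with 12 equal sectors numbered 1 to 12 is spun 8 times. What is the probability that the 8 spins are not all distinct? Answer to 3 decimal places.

P(all 8 different) = 12/12 · 11/12 · ··· · 5/12 ≈ 0.046.
P(at least two equal) = 1 − 0.046 = 0.954.

0.954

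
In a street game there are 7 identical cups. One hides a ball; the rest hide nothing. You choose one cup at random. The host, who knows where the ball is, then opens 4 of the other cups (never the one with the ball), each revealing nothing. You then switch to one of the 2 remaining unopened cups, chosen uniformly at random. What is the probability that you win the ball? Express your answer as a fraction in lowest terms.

3/7

Your original cup holds the ball with probability 1/7, so the other 6 collectively hold it with probability 6/7.
The host can always find 4 empty cups to open, so the reveals don't change that 6/7; it is now spread over the 2 remaining unopened cups.
P(win by switching) = (6/7) · (1/2) = 3/7.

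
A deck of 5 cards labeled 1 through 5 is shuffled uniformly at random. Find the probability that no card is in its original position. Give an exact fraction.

This is the derangement probability: permutations of 5 with no fixed point.
D(5) = 5! · (1 − 1/1! + 1/2! − ··· + (−1)^5/5!) = 44.
P = 44/120 = 11/30.

11/30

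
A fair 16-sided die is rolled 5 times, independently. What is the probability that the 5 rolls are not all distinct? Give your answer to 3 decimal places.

P(all 5 different) = 16/16 · 15/16 · ··· · 12/16 ≈ 0.500.
P(at least two equal) = 1 − 0.500 = 0.500.

0.500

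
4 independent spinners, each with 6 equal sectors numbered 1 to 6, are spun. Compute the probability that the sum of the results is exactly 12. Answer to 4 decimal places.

There are 6^4 = 1296 equally likely outcomes.
The number of ordered 4-tuples from {1,…,6} summing to 12 is 125.
P(sum = 12) = 125/1296 ≈ 0.0965.

0.0965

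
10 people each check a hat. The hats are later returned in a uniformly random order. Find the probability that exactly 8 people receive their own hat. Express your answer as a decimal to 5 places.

0.00001

Choose which 8 of the 10 are fixed: C(10,8) = 45 ways.
The remaining 2 must have no fixed point: D(2) = 1.
P = 45·1/3628800 = 1/80640 ≈ 0.00001.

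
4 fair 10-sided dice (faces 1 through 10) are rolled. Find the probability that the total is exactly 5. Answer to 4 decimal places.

0.0004

There are 10^4 = 10000 equally likely outcomes.
The number of ordered 4-tuples from {1,…,10} summing to 5 is 4.
P(sum = 5) = 4/10000 = 1/2500 ≈ 0.0004.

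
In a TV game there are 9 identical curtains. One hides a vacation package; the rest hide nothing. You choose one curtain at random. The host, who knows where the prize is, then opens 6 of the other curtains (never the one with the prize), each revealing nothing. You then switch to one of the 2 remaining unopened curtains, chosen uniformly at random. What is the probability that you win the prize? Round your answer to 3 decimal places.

0.444

Your original curtain holds the prize with probability 1/9, so the other 8 collectively hold it with probability 8/9.
The host can always find 6 empty curtains to open, so the reveals don't change that 8/9; it is now spread over the 2 remaining unopened curtains.
P(win by switching) = (8/9) · (1/2) = 4/9 ≈ 0.444.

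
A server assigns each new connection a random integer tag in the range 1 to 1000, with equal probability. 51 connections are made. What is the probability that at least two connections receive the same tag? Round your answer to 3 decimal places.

It's easier to compute the probability that all 51 are distinct.
P(all distinct) = 1000/1000 · 999/1000 · ··· · 950/1000 ≈ 0.273.
So the probability of at least one match is 1 − 0.273 = 0.727.

0.727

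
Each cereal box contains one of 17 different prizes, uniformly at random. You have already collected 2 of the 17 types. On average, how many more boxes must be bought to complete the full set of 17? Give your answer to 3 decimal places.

56.410

Starting from 2 distinct types, each trial gives a new one with probability (17−i)/17 when i types are held, so the wait for the next new type is 17/(17−i).
E = 17/15 + 17/14 + 17/13 + 17/12 + 17/11 + 17/10 + 17/9 + 17/8 + 17/7 + 17/6 + 17/5 + 17/4 + 17/3 + 17/2 + 17/1 = 20327869/360360 ≈ 56.410.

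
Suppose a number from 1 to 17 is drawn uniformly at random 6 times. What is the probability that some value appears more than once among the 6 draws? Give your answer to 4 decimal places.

0.6308

P(all 6 different) = 17/17 · 16/17 · ··· · 12/17 ≈ 0.3692.
P(at least two equal) = 1 − 0.3692 = 0.6308.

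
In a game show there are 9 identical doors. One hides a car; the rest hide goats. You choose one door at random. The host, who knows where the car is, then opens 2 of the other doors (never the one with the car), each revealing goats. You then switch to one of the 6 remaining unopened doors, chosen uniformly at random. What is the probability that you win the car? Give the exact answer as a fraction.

Your original door holds the car with probability 1/9, so the other 8 collectively hold it with probability 8/9.
The host can always find 2 empty doors to open, so the reveals don't change that 8/9; it is now spread over the 6 remaining unopened doors.
P(win by switching) = (8/9) · (1/6) = 4/27.

4/27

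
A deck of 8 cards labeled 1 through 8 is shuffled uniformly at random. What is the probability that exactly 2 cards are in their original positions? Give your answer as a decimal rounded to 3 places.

Choose which 2 of the 8 are fixed: C(8,2) = 28 ways.
The remaining 6 must have no fixed point: D(6) = 265.
P = 28·265/40320 = 53/288 ≈ 0.184.

0.184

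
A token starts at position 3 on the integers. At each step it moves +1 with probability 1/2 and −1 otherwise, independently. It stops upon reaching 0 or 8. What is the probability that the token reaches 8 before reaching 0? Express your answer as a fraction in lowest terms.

3/8

With a fair step, P(i) = ½P(i−1) + ½P(i+1) with P(0)=0, P(8)=1 has the linear solution P(i) = i/8.
P(3) = 3/8.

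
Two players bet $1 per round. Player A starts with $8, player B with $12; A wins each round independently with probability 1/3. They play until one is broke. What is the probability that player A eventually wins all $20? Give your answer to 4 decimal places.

Let r = q/p = (2/3)/(1/3) = 2. The recurrence P(i) = p·P(i+1) + q·P(i−1) with P(0)=0, P(20)=1 gives P(i) = (1 − r^i)/(1 − r^20).
P(8) = (1 − (2)^8) / (1 − (2)^20) = 17/69905 ≈ 0.0002.

0.0002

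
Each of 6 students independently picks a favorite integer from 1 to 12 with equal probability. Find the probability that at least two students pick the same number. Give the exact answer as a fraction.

1343/1728

It's easier to compute the probability that all 6 are distinct.
P(all distinct) = 12/12 · 11/12 · ··· · 7/12 = 385/1728.
So the probability of at least one match is 1 − 385/1728 = 1343/1728.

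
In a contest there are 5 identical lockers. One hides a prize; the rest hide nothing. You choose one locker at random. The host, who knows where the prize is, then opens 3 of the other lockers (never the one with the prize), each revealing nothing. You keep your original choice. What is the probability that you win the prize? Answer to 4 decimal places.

The host can always open 3 empty lockers regardless of your choice, so the reveals give no information about your original locker.
P(win by staying) = 1/5 ≈ 0.2000.

0.2000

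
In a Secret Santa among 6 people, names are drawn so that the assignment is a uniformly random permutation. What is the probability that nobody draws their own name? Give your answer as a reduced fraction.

53/144

This is the derangement probability: permutations of 6 with no fixed point.
D(6) = 6! · (1 − 1/1! + 1/2! − ··· + (−1)^6/6!) = 265.
P = 265/720 = 53/144.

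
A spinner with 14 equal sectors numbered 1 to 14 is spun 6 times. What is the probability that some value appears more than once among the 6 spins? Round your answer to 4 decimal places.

0.7128

P(all 6 different) = 14/14 · 13/14 · ··· · 9/14 ≈ 0.2872.
P(at least two equal) = 1 − 0.2872 = 0.7128.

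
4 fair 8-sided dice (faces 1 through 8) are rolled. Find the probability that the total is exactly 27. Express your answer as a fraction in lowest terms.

There are 8^4 = 4096 equally likely outcomes.
The number of ordered 4-tuples from {1,…,8} summing to 27 is 56.
P(sum = 27) = 56/4096 = 7/512.

7/512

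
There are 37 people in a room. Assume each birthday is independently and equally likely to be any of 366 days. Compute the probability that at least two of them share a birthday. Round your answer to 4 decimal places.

0.8479

It's easier to compute the probability that all 37 are distinct.
P(all distinct) = 366/366 · 365/366 · ··· · 330/366 ≈ 0.1521.
So the probability of at least one match is 1 − 0.1521 = 0.8479.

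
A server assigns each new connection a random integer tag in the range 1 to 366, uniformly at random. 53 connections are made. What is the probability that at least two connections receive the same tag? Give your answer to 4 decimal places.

0.9809

It's easier to compute the probability that all 53 are distinct.
P(all distinct) = 366/366 · 365/366 · ··· · 314/366 ≈ 0.0191.
So the probability of at least one match is 1 − 0.0191 = 0.9809.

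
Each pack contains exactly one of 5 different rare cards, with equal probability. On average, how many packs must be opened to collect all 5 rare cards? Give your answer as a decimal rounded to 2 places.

11.42

After i distinct types are collected, each trial gives a new one with probability (5−i)/5, so the expected wait for the next new type is 5/(5−i).
E = 5/5 + 5/4 + 5/3 + 5/2 + 5/1 = 137/12 ≈ 11.42.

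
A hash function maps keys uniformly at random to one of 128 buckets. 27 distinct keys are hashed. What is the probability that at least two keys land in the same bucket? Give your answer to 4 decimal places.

It's easier to compute the probability that all 27 are distinct.
P(all distinct) = 128/128 · 127/128 · ··· · 102/128 ≈ 0.0521.
So the probability of at least one match is 1 − 0.0521 = 0.9479.

0.9479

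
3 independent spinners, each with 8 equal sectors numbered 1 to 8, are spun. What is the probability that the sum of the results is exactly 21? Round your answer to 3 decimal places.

There are 8^3 = 512 equally likely outcomes.
The number of ordered 3-tuples from {1,…,8} summing to 21 is 10.
P(sum = 21) = 10/512 = 5/256 ≈ 0.020.

0.020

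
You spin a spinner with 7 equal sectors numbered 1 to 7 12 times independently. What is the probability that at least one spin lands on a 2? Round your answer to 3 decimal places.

0.843

P(no spin lands on a 2) = (6/7)^12 ≈ 0.157.
P(at least one) = 1 − 0.157 = 0.843.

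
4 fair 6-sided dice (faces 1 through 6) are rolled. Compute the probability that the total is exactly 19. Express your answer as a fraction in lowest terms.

7/162

There are 6^4 = 1296 equally likely outcomes.
The number of ordered 4-tuples from {1,…,6} summing to 19 is 56.
P(sum = 19) = 56/1296 = 7/162.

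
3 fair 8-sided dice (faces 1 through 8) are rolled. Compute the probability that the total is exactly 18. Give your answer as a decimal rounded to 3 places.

There are 8^3 = 512 equally likely outcomes.
The number of ordered 3-tuples from {1,…,8} summing to 18 is 28.
P(sum = 18) = 28/512 = 7/128 ≈ 0.055.

0.055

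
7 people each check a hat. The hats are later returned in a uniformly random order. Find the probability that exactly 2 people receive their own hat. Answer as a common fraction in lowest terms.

Choose which 2 of the 7 are fixed: C(7,2) = 21 ways.
The remaining 5 must have no fixed point: D(5) = 44.
P = 21·44/5040 = 11/60.

11/60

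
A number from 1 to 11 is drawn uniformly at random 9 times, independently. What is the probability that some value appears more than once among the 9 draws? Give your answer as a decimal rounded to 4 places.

P(all 9 different) = 11/11 · 10/11 · ··· · 3/11 ≈ 0.0085.
P(at least two equal) = 1 − 0.0085 = 0.9915.

0.9915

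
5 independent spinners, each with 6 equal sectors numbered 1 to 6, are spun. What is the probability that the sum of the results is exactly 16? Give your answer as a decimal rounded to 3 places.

There are 6^5 = 7776 equally likely outcomes.
The number of ordered 5-tuples from {1,…,6} summing to 16 is 735.
P(sum = 16) = 735/7776 = 245/2592 ≈ 0.095.

0.095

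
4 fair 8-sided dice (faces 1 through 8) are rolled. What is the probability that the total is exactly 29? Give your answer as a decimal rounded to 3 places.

0.005

There are 8^4 = 4096 equally likely outcomes.
The number of ordered 4-tuples from {1,…,8} summing to 29 is 20.
P(sum = 29) = 20/4096 = 5/1024 ≈ 0.005.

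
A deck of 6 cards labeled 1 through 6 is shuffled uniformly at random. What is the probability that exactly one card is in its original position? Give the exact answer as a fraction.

11/30

Choose which one is fixed: C(6,1) = 6 ways.
The remaining 5 must have no fixed point: D(5) = 44.
P = 6·44/720 = 11/30.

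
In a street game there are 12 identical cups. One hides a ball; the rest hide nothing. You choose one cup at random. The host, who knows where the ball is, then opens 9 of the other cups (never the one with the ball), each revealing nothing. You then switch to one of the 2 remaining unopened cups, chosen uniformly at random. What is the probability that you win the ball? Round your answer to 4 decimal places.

Your original cup holds the ball with probability 1/12, so the other 11 collectively hold it with probability 11/12.
The host can always find 9 empty cups to open, so the reveals don't change that 11/12; it is now spread over the 2 remaining unopened cups.
P(win by switching) = (11/12) · (1/2) = 11/24 ≈ 0.4583.

0.4583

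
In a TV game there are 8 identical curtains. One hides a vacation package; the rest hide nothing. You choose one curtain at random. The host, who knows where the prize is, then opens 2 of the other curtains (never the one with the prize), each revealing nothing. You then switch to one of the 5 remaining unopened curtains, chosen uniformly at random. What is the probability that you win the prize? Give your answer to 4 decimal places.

Your original curtain holds the prize with probability 1/8, so the other 7 collectively hold it with probability 7/8.
The host can always find 2 empty curtains to open, so the reveals don't change that 7/8; it is now spread over the 5 remaining unopened curtains.
P(win by switching) = (7/8) · (1/5) = 7/40 ≈ 0.1750.

0.1750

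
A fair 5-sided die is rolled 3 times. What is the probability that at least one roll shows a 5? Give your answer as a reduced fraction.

61/125

P(no roll shows a 5) = (4/5)^3 = 64/125.
P(at least one) = 1 − 64/125 = 61/125.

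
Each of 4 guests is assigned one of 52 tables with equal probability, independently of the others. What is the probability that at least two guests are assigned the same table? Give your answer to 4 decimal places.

0.1114

It's easier to compute the probability that all 4 are distinct.
P(all distinct) = 52/52 · 51/52 · ··· · 49/52 ≈ 0.8886.
So the probability of at least one match is 1 − 0.8886 = 0.1114.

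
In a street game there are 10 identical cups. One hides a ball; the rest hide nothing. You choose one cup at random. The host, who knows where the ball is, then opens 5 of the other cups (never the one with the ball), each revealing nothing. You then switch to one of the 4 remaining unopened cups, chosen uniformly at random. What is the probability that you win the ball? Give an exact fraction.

9/40

Your original cup holds the ball with probability 1/10, so the other 9 collectively hold it with probability 9/10.
The host can always find 5 empty cups to open, so the reveals don't change that 9/10; it is now spread over the 4 remaining unopened cups.
P(win by switching) = (9/10) · (1/4) = 9/40.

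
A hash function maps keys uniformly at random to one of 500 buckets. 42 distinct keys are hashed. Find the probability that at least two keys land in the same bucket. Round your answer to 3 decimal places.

It's easier to compute the probability that all 42 are distinct.
P(all distinct) = 500/500 · 499/500 · ··· · 459/500 ≈ 0.170.
So the probability of at least one match is 1 − 0.170 = 0.830.

0.830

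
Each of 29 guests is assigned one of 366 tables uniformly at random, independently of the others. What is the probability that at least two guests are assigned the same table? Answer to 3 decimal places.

It's easier to compute the probability that all 29 are distinct.
P(all distinct) = 366/366 · 365/366 · ··· · 338/366 ≈ 0.320.
So the probability of at least one match is 1 − 0.320 = 0.680.

0.680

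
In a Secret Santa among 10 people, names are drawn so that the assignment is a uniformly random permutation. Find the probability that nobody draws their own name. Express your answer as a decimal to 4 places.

This is the derangement probability: permutations of 10 with no fixed point.
D(10) = 10! · (1 − 1/1! + 1/2! − ··· + (−1)^10/10!) = 1334961.
P = 1334961/3628800 = 16481/44800 ≈ 0.3679.

0.3679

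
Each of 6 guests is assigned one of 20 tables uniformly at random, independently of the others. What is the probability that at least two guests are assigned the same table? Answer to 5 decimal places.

It's easier to compute the probability that all 6 are distinct.
P(all distinct) = 20/20 · 19/20 · ··· · 15/20 ≈ 0.43605.
So the probability of at least one match is 1 − 0.43605 = 0.56395.

0.56395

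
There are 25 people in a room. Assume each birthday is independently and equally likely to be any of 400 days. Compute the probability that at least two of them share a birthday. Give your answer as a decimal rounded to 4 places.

0.5350

It's easier to compute the probability that all 25 are distinct.
P(all distinct) = 400/400 · 399/400 · ··· · 376/400 ≈ 0.4650.
So the probability of at least one match is 1 − 0.4650 = 0.5350.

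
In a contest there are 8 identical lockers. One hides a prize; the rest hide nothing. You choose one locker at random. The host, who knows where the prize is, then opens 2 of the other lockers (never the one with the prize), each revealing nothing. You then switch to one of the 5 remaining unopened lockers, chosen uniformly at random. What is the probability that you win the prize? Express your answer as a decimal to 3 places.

0.175

Your original locker holds the prize with probability 1/8, so the other 7 collectively hold it with probability 7/8.
The host can always find 2 empty lockers to open, so the reveals don't change that 7/8; it is now spread over the 5 remaining unopened lockers.
P(win by switching) = (7/8) · (1/5) = 7/40 ≈ 0.175.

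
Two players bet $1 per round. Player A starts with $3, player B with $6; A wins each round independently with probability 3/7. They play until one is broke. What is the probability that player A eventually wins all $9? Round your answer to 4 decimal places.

Let r = q/p = (4/7)/(3/7) = 4/3. The recurrence P(i) = p·P(i+1) + q·P(i−1) with P(0)=0, P(9)=1 gives P(i) = (1 − r^i)/(1 − r^9).
P(3) = (1 − (4/3)^3) / (1 − (4/3)^9) = 729/6553 ≈ 0.1112.

0.1112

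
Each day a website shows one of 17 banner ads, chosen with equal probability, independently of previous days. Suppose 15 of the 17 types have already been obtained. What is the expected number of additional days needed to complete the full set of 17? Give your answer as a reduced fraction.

51/2

Starting from 15 distinct types, each trial gives a new one with probability (17−i)/17 when i types are held, so the wait for the next new type is 17/(17−i).
E = 17/2 + 17/1 = 51/2.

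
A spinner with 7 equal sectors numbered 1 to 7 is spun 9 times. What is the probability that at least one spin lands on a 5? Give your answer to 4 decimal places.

0.7503

P(no spin lands on a 5) = (6/7)^9 ≈ 0.2497.
P(at least one) = 1 − 0.2497 = 0.7503.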